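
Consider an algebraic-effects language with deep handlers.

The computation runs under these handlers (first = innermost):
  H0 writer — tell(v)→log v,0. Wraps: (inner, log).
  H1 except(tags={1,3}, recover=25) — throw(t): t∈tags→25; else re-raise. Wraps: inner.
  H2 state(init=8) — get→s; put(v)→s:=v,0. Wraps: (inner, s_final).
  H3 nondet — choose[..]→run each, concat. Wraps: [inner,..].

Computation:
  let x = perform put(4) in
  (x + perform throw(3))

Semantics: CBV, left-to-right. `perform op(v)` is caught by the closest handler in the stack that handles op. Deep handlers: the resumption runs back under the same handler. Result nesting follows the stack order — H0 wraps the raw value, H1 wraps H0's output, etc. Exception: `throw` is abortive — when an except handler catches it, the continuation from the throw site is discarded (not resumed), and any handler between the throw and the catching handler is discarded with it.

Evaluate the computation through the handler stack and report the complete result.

Working:
put(4) @ H2 ⇒ s:=4
throw(3) @ H1 caught ⇒ 25
H2 returns (25, 4)
H3 returns [(25, 4)]
= [(25, 4)]

Answer: [(25, 4)]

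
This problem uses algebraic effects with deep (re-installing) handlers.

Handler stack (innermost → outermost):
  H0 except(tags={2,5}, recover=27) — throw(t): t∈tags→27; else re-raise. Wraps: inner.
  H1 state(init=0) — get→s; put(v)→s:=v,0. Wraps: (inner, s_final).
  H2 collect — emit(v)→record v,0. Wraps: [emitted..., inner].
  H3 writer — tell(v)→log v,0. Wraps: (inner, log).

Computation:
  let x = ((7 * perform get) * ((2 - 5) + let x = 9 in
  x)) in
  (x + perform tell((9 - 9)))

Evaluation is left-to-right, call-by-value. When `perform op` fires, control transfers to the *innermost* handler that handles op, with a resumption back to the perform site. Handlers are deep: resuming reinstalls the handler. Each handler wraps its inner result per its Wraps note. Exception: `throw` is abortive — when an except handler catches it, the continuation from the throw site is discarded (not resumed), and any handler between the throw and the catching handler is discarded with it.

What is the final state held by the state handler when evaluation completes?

Answer: 0

Evaluation trace:
get @ H1 ⇒ 0
tell(0) @ H3 ⇒ log+=0
H0 returns 0
H1 returns (0, 0)
H2 returns [(0, 0)]
H3 returns ([(0, 0)], (0))
= ([(0, 0)], (0))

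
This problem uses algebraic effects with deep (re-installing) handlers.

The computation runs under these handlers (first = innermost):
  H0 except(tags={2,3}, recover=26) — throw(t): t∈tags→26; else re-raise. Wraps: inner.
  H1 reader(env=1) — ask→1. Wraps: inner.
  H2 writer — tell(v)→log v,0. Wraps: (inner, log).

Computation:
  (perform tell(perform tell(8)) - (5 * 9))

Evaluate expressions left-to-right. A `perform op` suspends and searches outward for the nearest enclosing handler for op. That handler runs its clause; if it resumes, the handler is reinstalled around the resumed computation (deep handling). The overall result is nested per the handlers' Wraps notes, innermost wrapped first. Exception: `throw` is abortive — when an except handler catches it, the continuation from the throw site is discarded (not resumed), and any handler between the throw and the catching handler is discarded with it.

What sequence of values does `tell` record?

Answer: (8, 0)

Step-by-step:
tell(8) @ H2 ⇒ log+=8
tell(0) @ H2 ⇒ log+=0
H0 returns -45
H1 returns -45
H2 returns (-45, (8, 0))
= (-45, (8, 0))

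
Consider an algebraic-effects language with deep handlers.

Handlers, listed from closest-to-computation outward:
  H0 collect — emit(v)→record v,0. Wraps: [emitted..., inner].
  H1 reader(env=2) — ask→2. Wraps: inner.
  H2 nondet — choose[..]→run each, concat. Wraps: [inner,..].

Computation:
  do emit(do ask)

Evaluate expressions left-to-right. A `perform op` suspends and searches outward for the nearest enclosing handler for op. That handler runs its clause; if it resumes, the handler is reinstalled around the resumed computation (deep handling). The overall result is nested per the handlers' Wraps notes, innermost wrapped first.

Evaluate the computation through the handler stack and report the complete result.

Answer: [[2, 0]]

Step-by-step:
ask @ H1 ⇒ 2
emit(2) @ H0 ⇒ out+=2
H0 returns [2, 0]
H1 returns [2, 0]
H2 returns [[2, 0]]
= [[2, 0]]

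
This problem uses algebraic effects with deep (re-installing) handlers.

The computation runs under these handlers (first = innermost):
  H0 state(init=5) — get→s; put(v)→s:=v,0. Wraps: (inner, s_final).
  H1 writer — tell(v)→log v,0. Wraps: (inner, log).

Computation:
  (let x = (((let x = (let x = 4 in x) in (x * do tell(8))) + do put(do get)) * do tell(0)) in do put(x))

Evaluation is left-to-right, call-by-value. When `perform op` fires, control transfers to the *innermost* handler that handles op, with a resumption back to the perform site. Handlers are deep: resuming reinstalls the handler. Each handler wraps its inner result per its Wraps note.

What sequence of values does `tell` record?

Working:
tell(8) @ H1 ⇒ log+=8
get @ H0 ⇒ 5
put(5) @ H0 ⇒ s:=5
tell(0) @ H1 ⇒ log+=0
put(0) @ H0 ⇒ s:=0
H0 returns (0, 0)
H1 returns ((0, 0), (8, 0))
= ((0, 0), (8, 0))

Answer: (8, 0)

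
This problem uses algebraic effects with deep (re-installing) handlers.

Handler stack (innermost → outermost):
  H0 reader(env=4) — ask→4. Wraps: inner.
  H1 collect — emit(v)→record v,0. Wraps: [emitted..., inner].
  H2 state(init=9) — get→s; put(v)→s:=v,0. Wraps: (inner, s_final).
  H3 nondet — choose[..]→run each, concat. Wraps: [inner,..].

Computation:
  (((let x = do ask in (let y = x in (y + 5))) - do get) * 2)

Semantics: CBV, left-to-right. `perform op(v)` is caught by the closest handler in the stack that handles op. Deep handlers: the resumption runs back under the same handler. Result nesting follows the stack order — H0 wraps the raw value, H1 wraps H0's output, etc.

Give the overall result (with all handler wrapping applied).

Answer: [([0], 9)]

Step-by-step:
ask @ H0 ⇒ 4
get @ H2 ⇒ 9
H0 returns 0
H1 returns [0]
H2 returns ([0], 9)
H3 returns [([0], 9)]
= [([0], 9)]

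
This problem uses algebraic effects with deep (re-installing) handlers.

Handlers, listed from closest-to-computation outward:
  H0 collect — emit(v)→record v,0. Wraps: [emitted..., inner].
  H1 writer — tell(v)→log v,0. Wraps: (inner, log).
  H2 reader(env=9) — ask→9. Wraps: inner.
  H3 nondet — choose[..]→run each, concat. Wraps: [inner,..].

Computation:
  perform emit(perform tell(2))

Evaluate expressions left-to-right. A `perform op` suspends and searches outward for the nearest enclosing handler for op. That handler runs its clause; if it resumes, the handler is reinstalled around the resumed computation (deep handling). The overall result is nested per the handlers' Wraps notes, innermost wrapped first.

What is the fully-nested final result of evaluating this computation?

Step-by-step:
tell(2) @ H1 ⇒ log+=2
emit(0) @ H0 ⇒ out+=0
H0 returns [0, 0]
H1 returns ([0, 0], (2))
H2 returns ([0, 0], (2))
H3 returns [([0, 0], (2))]
= [([0, 0], (2))]

Answer: [([0, 0], (2))]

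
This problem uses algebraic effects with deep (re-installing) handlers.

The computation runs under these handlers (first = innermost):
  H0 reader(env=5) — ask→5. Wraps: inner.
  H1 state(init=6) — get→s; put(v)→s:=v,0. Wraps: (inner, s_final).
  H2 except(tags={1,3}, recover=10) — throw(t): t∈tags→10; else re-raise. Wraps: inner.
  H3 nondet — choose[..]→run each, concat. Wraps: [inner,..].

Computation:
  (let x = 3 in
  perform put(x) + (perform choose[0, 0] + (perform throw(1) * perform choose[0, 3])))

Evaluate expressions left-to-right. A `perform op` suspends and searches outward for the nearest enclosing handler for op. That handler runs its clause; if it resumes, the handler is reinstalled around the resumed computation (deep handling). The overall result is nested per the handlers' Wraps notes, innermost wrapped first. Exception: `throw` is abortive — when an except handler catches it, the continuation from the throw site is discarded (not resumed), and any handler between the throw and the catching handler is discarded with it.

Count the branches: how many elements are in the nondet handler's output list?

Answer: 2

Working:
put(3) @ H1 ⇒ s:=3
choose[0, 0] @ H3
  branch[0] choose=0:
    throw(1) @ H2 caught ⇒ 10
    H3 returns [10]
  branch[1] choose=0:
    throw(1) @ H2 caught ⇒ 10
    H3 returns [10]
= [10, 10]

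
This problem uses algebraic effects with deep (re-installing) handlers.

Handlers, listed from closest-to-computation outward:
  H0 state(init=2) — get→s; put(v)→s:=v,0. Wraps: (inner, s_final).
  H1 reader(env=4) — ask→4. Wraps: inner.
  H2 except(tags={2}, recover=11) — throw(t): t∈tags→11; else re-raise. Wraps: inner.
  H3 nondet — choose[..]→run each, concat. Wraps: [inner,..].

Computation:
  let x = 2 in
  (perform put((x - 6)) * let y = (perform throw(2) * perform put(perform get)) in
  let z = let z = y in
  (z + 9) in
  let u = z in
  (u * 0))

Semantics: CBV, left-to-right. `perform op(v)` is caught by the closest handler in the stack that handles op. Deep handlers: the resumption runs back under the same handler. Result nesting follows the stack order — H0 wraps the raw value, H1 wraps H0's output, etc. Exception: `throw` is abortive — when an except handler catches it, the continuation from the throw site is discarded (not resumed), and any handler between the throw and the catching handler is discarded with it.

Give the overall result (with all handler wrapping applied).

Working:
put(-4) @ H0 ⇒ s:=-4
throw(2) @ H2 caught ⇒ 11
H3 returns [11]
= [11]

Answer: [11]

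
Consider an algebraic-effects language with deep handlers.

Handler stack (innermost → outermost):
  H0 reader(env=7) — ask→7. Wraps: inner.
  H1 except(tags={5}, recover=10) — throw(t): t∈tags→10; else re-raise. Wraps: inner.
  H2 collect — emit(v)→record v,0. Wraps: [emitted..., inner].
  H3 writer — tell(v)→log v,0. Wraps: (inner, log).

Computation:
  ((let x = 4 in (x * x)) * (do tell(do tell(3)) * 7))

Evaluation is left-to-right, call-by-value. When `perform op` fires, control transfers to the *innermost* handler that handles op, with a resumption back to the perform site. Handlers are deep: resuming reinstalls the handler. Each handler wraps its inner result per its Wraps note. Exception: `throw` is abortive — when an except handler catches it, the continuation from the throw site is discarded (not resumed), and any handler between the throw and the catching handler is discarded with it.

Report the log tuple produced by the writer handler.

Working:
tell(3) @ H3 ⇒ log+=3
tell(0) @ H3 ⇒ log+=0
H0 returns 0
H1 returns 0
H2 returns [0]
H3 returns ([0], (3, 0))
= ([0], (3, 0))

Answer: (3, 0)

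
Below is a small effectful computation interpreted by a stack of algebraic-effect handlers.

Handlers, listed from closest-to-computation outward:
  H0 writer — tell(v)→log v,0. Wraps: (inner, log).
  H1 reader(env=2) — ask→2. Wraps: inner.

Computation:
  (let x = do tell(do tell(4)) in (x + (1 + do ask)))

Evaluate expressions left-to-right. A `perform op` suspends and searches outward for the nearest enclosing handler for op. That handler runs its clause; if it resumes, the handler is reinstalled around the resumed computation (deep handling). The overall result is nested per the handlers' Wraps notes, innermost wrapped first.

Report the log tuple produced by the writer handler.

Working:
tell(4) @ H0 ⇒ log+=4
tell(0) @ H0 ⇒ log+=0
ask @ H1 ⇒ 2
H0 returns (3, (4, 0))
H1 returns (3, (4, 0))
= (3, (4, 0))

Answer: (4, 0)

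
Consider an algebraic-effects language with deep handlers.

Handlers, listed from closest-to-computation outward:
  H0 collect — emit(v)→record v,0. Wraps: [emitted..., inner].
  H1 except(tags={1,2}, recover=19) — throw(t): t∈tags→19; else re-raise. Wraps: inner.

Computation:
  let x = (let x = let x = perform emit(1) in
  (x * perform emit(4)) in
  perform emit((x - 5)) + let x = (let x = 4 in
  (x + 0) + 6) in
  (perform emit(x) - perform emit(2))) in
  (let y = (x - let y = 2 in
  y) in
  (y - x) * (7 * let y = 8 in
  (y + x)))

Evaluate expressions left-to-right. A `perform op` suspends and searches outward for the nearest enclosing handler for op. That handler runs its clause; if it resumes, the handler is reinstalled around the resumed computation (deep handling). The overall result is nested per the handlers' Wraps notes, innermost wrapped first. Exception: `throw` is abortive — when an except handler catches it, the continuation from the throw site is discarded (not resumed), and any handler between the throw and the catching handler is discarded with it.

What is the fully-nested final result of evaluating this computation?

Working:
emit(1) @ H0 ⇒ out+=1
emit(4) @ H0 ⇒ out+=4
emit(-5) @ H0 ⇒ out+=-5
emit(10) @ H0 ⇒ out+=10
emit(2) @ H0 ⇒ out+=2
H0 returns [1, 4, -5, 10, 2, -112]
H1 returns [1, 4, -5, 10, 2, -112]
= [1, 4, -5, 10, 2, -112]

Answer: [1, 4, -5, 10, 2, -112]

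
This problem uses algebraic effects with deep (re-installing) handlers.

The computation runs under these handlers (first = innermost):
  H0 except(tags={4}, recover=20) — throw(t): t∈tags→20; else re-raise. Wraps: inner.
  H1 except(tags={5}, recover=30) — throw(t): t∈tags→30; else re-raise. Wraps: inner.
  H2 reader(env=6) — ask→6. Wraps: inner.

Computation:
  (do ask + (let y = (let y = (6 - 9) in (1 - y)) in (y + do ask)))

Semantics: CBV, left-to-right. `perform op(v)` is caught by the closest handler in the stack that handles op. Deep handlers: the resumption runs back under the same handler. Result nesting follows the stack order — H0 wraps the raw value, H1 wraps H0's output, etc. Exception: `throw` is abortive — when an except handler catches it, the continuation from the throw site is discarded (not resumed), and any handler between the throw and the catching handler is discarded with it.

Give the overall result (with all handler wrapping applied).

Answer: 16

Working:
ask @ H2 ⇒ 6
ask @ H2 ⇒ 6
H0 returns 16
H1 returns 16
H2 returns 16
= 16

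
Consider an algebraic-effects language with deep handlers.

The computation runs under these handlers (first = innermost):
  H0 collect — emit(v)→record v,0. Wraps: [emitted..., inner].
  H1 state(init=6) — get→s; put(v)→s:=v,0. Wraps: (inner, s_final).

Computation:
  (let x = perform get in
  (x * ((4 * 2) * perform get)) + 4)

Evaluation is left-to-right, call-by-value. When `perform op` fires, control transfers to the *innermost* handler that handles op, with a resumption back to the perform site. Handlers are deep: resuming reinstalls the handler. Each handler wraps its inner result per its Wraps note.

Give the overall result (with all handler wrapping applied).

Step-by-step:
get @ H1 ⇒ 6
get @ H1 ⇒ 6
H0 returns [292]
H1 returns ([292], 6)
= ([292], 6)

Answer: ([292], 6)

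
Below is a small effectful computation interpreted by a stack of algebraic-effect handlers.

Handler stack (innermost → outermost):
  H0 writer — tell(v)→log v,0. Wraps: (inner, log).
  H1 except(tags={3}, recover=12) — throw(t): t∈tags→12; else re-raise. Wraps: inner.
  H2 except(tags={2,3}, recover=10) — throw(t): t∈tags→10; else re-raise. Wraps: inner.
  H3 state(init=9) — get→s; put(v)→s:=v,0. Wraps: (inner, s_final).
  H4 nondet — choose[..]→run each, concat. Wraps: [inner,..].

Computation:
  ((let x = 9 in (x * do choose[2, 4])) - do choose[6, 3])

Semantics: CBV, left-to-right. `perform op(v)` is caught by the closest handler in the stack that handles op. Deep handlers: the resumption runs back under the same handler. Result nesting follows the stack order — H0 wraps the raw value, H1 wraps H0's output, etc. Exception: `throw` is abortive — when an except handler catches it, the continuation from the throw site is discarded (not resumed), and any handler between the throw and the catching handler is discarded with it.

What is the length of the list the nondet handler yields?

Evaluation trace:
choose[2, 4] @ H4
  branch[0] choose=2:
    choose[6, 3] @ H4
      branch[0] choose=6:
        H0 returns (12, ())
        H1 returns (12, ())
        H2 returns (12, ())
        H3 returns ((12, ()), 9)
        H4 returns [((12, ()), 9)]
      branch[1] choose=3:
        H0 returns (15, ())
        H1 returns (15, ())
        H2 returns (15, ())
        H3 returns ((15, ()), 9)
        H4 returns [((15, ()), 9)]
  branch[1] choose=4:
    choose[6, 3] @ H4
      branch[0] choose=6:
        H0 returns (30, ())
        H1 returns (30, ())
        H2 returns (30, ())
        H3 returns ((30, ()), 9)
        H4 returns [((30, ()), 9)]
      branch[1] choose=3:
        H0 returns (33, ())
        H1 returns (33, ())
        H2 returns (33, ())
        H3 returns ((33, ()), 9)
        H4 returns [((33, ()), 9)]
= [((12, ()), 9), ((15, ()), 9), ((30, ()), 9), ((33, ()), 9)]

Answer: 4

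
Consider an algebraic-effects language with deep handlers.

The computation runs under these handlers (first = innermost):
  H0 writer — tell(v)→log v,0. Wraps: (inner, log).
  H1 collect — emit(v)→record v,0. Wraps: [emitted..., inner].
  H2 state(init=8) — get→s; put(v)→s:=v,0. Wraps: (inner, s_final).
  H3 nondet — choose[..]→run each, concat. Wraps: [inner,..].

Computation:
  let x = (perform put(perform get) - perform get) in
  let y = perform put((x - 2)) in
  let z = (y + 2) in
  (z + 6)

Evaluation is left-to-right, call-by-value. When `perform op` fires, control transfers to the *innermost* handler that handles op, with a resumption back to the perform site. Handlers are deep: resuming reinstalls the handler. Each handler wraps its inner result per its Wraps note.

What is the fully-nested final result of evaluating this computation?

Answer: [([(8, ())], -10)]

Step-by-step:
get @ H2 ⇒ 8
put(8) @ H2 ⇒ s:=8
get @ H2 ⇒ 8
put(-10) @ H2 ⇒ s:=-10
H0 returns (8, ())
H1 returns [(8, ())]
H2 returns ([(8, ())], -10)
H3 returns [([(8, ())], -10)]
= [([(8, ())], -10)]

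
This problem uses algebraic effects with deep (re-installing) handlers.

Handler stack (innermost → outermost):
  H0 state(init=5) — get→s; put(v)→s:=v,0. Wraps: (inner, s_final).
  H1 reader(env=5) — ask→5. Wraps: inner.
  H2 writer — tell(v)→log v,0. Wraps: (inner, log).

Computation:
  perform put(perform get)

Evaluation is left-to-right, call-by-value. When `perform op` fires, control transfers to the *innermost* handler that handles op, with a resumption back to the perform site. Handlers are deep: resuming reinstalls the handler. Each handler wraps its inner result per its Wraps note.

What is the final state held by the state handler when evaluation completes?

Answer: 5

Step-by-step:
get @ H0 ⇒ 5
put(5) @ H0 ⇒ s:=5
H0 returns (0, 5)
H1 returns (0, 5)
H2 returns ((0, 5), ())
= ((0, 5), ())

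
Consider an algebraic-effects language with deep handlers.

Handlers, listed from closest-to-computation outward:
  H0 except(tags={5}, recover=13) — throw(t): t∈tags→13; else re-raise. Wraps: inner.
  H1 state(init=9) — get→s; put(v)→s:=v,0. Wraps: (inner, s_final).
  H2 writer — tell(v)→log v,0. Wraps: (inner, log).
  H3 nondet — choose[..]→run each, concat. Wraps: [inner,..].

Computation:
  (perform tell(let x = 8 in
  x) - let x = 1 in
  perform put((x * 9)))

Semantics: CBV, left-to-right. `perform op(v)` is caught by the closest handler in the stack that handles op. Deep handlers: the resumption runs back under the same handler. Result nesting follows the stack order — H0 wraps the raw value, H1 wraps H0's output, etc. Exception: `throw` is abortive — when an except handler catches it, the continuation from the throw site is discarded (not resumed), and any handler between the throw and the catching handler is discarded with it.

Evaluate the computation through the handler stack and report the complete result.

Answer: [((0, 9), (8))]

Evaluation trace:
tell(8) @ H2 ⇒ log+=8
put(9) @ H1 ⇒ s:=9
H0 returns 0
H1 returns (0, 9)
H2 returns ((0, 9), (8))
H3 returns [((0, 9), (8))]
= [((0, 9), (8))]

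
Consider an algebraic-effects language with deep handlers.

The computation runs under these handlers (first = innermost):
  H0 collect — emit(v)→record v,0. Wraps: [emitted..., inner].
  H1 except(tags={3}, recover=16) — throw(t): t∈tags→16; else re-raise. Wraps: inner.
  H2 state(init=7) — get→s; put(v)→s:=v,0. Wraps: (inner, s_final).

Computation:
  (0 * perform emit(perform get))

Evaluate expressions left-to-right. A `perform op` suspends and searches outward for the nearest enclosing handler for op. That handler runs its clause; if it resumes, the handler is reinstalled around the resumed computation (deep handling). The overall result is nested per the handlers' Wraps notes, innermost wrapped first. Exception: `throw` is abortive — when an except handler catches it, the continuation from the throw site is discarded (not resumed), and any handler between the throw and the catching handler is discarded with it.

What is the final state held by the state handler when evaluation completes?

Working:
get @ H2 ⇒ 7
emit(7) @ H0 ⇒ out+=7
H0 returns [7, 0]
H1 returns [7, 0]
H2 returns ([7, 0], 7)
= ([7, 0], 7)

Answer: 7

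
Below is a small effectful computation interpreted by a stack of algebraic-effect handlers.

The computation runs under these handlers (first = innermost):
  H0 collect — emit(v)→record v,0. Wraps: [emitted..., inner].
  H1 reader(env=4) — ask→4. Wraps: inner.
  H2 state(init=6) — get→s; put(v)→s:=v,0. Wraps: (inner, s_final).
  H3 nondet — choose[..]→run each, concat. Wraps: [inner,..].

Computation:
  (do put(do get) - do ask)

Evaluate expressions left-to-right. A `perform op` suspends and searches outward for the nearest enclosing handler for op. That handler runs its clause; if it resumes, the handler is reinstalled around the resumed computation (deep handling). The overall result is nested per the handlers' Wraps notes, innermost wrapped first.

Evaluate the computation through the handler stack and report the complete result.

Answer: [([-4], 6)]

Working:
get @ H2 ⇒ 6
put(6) @ H2 ⇒ s:=6
ask @ H1 ⇒ 4
H0 returns [-4]
H1 returns [-4]
H2 returns ([-4], 6)
H3 returns [([-4], 6)]
= [([-4], 6)]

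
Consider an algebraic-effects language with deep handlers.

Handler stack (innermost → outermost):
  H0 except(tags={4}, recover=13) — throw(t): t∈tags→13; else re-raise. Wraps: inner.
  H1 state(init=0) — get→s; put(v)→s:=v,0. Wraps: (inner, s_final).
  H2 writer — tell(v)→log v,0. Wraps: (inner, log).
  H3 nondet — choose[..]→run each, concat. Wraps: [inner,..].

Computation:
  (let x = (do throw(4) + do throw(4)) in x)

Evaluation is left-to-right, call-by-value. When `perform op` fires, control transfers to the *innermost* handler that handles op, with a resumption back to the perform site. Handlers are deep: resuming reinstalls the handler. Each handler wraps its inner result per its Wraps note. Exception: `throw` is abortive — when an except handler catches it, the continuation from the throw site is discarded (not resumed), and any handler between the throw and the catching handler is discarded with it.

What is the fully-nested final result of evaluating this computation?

Working:
throw(4) @ H0 caught ⇒ 13
H1 returns (13, 0)
H2 returns ((13, 0), ())
H3 returns [((13, 0), ())]
= [((13, 0), ())]

Answer: [((13, 0), ())]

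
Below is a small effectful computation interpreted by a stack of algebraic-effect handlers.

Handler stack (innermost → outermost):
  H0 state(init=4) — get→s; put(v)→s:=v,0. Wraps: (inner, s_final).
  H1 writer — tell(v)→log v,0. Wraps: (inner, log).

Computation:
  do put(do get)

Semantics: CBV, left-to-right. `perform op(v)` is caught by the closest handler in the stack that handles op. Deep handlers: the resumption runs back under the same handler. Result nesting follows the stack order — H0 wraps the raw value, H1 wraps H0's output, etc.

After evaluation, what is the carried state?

Step-by-step:
get @ H0 ⇒ 4
put(4) @ H0 ⇒ s:=4
H0 returns (0, 4)
H1 returns ((0, 4), ())
= ((0, 4), ())

Answer: 4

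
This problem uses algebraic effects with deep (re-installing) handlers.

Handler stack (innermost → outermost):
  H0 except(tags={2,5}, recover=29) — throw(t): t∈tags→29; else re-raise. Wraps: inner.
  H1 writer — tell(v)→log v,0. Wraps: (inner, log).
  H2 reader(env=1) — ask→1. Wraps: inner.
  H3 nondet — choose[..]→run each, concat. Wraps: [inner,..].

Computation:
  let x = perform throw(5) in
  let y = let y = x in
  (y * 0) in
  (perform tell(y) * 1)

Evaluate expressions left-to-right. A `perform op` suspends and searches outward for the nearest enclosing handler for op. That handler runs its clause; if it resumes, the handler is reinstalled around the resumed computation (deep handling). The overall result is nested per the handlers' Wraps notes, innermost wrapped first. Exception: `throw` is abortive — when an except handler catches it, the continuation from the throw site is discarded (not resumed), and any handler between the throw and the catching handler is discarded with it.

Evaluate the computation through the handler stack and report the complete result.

Answer: [(29, ())]

Evaluation trace:
throw(5) @ H0 caught ⇒ 29
H1 returns (29, ())
H2 returns (29, ())
H3 returns [(29, ())]
= [(29, ())]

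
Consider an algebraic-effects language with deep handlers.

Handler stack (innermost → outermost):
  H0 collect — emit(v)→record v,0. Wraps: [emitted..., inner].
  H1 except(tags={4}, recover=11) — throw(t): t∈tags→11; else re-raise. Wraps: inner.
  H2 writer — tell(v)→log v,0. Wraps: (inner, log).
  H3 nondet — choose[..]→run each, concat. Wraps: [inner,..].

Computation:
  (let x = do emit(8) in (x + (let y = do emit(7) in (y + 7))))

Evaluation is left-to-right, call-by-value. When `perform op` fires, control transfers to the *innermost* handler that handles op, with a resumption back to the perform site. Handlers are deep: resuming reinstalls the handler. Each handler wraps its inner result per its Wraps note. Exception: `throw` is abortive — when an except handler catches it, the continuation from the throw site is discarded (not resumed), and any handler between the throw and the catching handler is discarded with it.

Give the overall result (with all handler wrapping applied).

Step-by-step:
emit(8) @ H0 ⇒ out+=8
emit(7) @ H0 ⇒ out+=7
H0 returns [8, 7, 7]
H1 returns [8, 7, 7]
H2 returns ([8, 7, 7], ())
H3 returns [([8, 7, 7], ())]
= [([8, 7, 7], ())]

Answer: [([8, 7, 7], ())]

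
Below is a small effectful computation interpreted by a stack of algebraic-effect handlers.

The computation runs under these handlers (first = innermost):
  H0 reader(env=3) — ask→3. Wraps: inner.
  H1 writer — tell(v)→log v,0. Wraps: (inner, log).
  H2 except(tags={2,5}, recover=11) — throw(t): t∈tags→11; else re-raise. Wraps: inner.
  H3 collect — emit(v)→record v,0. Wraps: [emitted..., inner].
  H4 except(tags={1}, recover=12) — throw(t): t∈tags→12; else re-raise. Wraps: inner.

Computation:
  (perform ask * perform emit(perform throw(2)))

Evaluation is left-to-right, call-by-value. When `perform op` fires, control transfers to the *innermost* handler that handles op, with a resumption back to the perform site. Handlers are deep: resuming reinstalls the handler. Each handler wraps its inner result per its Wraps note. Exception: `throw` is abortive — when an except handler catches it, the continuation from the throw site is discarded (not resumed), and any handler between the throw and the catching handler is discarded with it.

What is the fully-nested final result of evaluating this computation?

Answer: [11]

Working:
ask @ H0 ⇒ 3
throw(2) @ H2 caught ⇒ 11
H3 returns [11]
H4 returns [11]
= [11]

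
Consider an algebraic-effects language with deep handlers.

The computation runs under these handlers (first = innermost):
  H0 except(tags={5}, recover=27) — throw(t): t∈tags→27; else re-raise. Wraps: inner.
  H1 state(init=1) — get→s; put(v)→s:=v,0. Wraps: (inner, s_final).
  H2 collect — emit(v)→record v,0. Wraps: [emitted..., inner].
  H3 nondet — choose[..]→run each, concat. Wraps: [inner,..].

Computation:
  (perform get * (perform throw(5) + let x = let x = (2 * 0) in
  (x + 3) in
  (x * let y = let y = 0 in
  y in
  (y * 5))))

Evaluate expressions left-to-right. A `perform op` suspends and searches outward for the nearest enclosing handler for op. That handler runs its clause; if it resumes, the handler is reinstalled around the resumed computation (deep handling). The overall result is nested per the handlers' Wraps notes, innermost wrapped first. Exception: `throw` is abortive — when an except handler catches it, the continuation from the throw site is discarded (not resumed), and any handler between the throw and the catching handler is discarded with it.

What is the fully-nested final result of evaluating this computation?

Step-by-step:
get @ H1 ⇒ 1
throw(5) @ H0 caught ⇒ 27
H1 returns (27, 1)
H2 returns [(27, 1)]
H3 returns [[(27, 1)]]
= [[(27, 1)]]

Answer: [[(27, 1)]]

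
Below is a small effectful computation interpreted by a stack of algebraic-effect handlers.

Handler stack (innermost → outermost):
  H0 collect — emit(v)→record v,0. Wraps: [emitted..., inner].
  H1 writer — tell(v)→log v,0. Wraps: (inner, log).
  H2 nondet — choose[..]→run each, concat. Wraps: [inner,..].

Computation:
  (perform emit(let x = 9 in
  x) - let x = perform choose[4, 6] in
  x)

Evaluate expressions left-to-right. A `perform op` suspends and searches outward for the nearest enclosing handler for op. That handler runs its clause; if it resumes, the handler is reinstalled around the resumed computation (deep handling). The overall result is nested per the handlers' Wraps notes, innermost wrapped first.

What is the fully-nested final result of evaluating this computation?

Evaluation trace:
emit(9) @ H0 ⇒ out+=9
choose[4, 6] @ H2
  branch[0] choose=4:
    H0 returns [9, -4]
    H1 returns ([9, -4], ())
    H2 returns [([9, -4], ())]
  branch[1] choose=6:
    H0 returns [9, -6]
    H1 returns ([9, -6], ())
    H2 returns [([9, -6], ())]
= [([9, -4], ()), ([9, -6], ())]

Answer: [([9, -4], ()), ([9, -6], ())]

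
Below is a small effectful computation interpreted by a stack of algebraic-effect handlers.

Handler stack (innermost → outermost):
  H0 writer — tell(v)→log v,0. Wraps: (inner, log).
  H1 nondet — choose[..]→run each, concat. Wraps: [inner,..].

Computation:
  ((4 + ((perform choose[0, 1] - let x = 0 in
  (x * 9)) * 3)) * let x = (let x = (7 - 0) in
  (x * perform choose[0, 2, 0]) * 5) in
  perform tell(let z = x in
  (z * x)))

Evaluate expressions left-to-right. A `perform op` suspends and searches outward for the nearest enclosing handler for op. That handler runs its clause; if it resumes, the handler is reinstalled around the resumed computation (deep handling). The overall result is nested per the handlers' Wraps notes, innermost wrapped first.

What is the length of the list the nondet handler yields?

Working:
choose[0, 1] @ H1
  branch[0] choose=0:
    choose[0, 2, 0] @ H1
      branch[0] choose=0:
        tell(0) @ H0 ⇒ log+=0
        H0 returns (0, (0))
        H1 returns [(0, (0))]
      branch[1] choose=2:
        tell(4900) @ H0 ⇒ log+=4900
        H0 returns (0, (4900))
        H1 returns [(0, (4900))]
      branch[2] choose=0:
        tell(0) @ H0 ⇒ log+=0
        H0 returns (0, (0))
        H1 returns [(0, (0))]
  branch[1] choose=1:
    choose[0, 2, 0] @ H1
      branch[0] choose=0:
        tell(0) @ H0 ⇒ log+=0
        H0 returns (0, (0))
        H1 returns [(0, (0))]
      branch[1] choose=2:
        tell(4900) @ H0 ⇒ log+=4900
        H0 returns (0, (4900))
        H1 returns [(0, (4900))]
      branch[2] choose=0:
        tell(0) @ H0 ⇒ log+=0
        H0 returns (0, (0))
        H1 returns [(0, (0))]
= [(0, (0)), (0, (4900)), (0, (0)), (0, (0)), (0, (4900)), (0, (0))]

Answer: 6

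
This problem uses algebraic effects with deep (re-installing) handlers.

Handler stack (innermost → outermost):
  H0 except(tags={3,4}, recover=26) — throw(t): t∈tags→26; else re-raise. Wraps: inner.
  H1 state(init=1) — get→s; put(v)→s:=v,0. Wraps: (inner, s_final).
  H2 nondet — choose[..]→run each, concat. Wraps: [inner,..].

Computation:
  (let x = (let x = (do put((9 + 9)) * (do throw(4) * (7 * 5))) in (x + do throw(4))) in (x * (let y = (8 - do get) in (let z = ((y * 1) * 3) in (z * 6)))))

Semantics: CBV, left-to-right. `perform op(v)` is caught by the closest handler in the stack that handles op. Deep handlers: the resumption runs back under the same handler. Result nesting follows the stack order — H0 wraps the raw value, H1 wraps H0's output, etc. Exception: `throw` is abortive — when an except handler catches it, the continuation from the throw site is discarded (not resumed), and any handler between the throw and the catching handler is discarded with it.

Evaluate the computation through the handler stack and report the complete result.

Answer: [(26, 18)]

Working:
put(18) @ H1 ⇒ s:=18
throw(4) @ H0 caught ⇒ 26
H1 returns (26, 18)
H2 returns [(26, 18)]
= [(26, 18)]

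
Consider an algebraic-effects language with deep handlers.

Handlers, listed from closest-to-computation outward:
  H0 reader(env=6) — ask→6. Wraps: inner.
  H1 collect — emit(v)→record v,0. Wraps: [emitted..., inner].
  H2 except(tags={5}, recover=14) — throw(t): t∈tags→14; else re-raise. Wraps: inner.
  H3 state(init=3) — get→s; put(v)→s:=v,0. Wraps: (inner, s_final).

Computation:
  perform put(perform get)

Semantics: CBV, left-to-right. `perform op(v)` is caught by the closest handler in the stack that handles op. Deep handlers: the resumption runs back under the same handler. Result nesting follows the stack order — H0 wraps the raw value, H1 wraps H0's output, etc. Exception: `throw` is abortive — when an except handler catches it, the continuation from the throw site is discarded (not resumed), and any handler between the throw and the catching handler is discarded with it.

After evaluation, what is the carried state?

Evaluation trace:
get @ H3 ⇒ 3
put(3) @ H3 ⇒ s:=3
H0 returns 0
H1 returns [0]
H2 returns [0]
H3 returns ([0], 3)
= ([0], 3)

Answer: 3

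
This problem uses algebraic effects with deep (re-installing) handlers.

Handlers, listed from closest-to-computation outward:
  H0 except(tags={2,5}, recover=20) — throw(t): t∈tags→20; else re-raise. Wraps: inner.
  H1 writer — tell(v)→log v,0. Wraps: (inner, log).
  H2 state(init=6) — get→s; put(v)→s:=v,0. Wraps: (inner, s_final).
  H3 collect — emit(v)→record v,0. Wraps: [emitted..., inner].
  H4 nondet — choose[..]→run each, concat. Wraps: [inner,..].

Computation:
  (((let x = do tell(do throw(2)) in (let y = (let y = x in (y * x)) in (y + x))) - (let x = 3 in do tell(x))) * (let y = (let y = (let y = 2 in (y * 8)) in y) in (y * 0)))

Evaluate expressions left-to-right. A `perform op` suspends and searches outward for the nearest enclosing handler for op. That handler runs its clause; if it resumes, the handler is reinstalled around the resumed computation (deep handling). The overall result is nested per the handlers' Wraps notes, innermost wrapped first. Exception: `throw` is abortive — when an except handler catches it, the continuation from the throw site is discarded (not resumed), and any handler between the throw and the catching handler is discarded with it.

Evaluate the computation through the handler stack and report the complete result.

Evaluation trace:
throw(2) @ H0 caught ⇒ 20
H1 returns (20, ())
H2 returns ((20, ()), 6)
H3 returns [((20, ()), 6)]
H4 returns [[((20, ()), 6)]]
= [[((20, ()), 6)]]

Answer: [[((20, ()), 6)]]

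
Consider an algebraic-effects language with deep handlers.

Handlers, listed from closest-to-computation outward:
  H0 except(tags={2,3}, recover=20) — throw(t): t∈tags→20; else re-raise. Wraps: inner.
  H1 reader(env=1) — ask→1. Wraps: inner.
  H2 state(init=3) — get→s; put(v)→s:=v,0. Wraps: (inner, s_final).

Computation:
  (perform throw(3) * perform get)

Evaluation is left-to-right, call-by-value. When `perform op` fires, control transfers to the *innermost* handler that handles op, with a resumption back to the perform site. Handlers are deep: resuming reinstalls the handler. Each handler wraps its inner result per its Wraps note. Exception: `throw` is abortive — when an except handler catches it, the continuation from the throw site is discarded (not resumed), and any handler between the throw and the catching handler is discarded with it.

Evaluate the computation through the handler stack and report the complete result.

Answer: (20, 3)

Evaluation trace:
throw(3) @ H0 caught ⇒ 20
H1 returns 20
H2 returns (20, 3)
= (20, 3)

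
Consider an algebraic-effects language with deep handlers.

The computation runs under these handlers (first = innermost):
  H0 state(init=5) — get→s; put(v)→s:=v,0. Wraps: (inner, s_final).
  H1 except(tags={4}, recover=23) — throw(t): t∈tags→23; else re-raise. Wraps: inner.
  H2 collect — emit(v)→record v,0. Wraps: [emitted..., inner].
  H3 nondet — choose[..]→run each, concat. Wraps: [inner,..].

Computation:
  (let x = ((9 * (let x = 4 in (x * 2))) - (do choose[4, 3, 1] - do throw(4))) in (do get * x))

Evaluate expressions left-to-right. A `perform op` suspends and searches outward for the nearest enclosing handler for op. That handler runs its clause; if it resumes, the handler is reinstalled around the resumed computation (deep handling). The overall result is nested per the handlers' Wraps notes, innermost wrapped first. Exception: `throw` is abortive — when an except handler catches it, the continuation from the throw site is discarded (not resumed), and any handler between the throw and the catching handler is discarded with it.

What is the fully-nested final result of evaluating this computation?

Answer: [[23], [23], [23]]

Evaluation trace:
choose[4, 3, 1] @ H3
  branch[0] choose=4:
    throw(4) @ H1 caught ⇒ 23
    H2 returns [23]
    H3 returns [[23]]
  branch[1] choose=3:
    throw(4) @ H1 caught ⇒ 23
    H2 returns [23]
    H3 returns [[23]]
  branch[2] choose=1:
    throw(4) @ H1 caught ⇒ 23
    H2 returns [23]
    H3 returns [[23]]
= [[23], [23], [23]]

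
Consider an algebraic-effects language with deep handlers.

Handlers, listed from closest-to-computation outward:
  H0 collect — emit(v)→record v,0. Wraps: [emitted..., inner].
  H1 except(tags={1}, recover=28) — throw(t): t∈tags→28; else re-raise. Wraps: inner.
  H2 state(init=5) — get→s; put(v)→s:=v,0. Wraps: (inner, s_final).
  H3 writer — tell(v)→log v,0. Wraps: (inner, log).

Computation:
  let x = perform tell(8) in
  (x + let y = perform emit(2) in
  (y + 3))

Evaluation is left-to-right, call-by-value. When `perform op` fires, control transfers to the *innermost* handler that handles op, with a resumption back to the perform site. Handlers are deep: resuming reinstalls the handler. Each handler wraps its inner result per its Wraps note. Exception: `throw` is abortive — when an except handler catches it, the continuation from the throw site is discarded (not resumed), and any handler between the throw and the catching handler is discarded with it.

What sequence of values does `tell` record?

Working:
tell(8) @ H3 ⇒ log+=8
emit(2) @ H0 ⇒ out+=2
H0 returns [2, 3]
H1 returns [2, 3]
H2 returns ([2, 3], 5)
H3 returns (([2, 3], 5), (8))
= (([2, 3], 5), (8))

Answer: (8)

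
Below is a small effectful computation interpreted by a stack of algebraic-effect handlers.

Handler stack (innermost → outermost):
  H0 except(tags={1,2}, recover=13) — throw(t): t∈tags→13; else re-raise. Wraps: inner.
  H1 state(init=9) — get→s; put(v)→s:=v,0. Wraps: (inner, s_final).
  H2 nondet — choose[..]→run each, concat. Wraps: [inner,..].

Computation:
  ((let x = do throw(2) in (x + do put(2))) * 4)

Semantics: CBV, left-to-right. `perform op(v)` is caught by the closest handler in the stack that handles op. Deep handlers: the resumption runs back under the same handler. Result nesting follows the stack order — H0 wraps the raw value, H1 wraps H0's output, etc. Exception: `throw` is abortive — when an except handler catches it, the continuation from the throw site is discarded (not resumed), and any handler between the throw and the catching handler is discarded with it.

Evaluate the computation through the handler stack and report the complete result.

Answer: [(13, 9)]

Working:
throw(2) @ H0 caught ⇒ 13
H1 returns (13, 9)
H2 returns [(13, 9)]
= [(13, 9)]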